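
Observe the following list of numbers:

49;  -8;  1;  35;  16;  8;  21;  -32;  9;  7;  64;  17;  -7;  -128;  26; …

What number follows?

Split by position mod 3: positions 1, 4, 7, … form one track, and each other residue class forms its own.
Stream A = 49, 35, 21, 7, -7: subtracting 14 each time.
Stream B = -8, 16, -32, 64, -128: geometric with ratio -2.
Stream C = 1, 8, 9, 17, 26: each term equals the sum of the previous two.
Position 16 → stream A, term 6 = -21.

-21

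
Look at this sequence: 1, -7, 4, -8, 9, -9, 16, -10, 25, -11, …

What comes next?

Positions 1, 3, 5, … form one subsequence and positions 2, 4, 6, … form another.
Track A: 1, 4, 9, 16, 25 — consecutive squares n² from n = 1.
Track B: -7, -8, -9, -10, -11 — linear: a_n = -6 − n.
Position 11 → track A, term 6 = 36.

36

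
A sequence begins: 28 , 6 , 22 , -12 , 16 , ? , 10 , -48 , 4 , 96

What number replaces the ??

Taking every 2nd term gives 2 separate tracks.
Track A: 28, 22, 16, 10, 4. Linear: a_n = 34 − 6·n.
Track B: 6, -12, ?, -48, 96. Geometric, ×-2 each step.
Filling track B at index 3 by its rule yields 24.

24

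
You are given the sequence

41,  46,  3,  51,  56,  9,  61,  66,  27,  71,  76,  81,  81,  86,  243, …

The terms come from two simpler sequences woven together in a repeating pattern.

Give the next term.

Reading positions in blocks of 3 reveals the pattern AAB — 2 tracks woven together.
Stream A: 41, 46, 51, 56, 61, 66, 71, 76, 81, 86. Adding 5 each time.
Stream B: 3, 9, 27, 81, 243. Powers 3^1, 3^2, 3^3, ….
The 16th slot belongs to stream A; its 11th term is 91.

91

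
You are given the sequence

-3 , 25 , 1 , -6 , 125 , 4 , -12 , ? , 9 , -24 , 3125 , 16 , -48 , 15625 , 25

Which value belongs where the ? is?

The terms cycle through 3 interleaved subsequences.
Track A = -3, -6, -12, -24, -48: geometric with ratio 2.
Track B = 25, 125, ?, 3125, 15625: powers 5^2, 5^3, 5^4, ….
Track C = 1, 4, 9, 16, 25: perfect squares starting at 1².
Track B's pattern makes the blank 625.

625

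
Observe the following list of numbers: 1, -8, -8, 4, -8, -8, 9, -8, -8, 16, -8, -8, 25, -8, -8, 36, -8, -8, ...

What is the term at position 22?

Reading positions in blocks of 3 reveals the pattern ABB — 2 tracks woven together.
Track A: 1, 4, 9, 16, 25, 36 (consecutive squares n² from n = 1).
Track B: -8, -8, -8, -8, -8, -8, -8, -8, -8, -8, -8, -8 (constant -8).
The 22nd slot belongs to track A; its 8th term is 64.

64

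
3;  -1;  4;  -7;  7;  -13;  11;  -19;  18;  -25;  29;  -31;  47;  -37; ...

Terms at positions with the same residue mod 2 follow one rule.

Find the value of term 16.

-43

Split by position mod 2 into 2 tracks.
Stream A: 3, 4, 7, 11, 18, 29, 47 (each term equals the sum of the previous two).
Stream B: -1, -7, -13, -19, -25, -31, -37 (arithmetic, step −6).
Position 16 falls in stream B as its term 8, giving -43.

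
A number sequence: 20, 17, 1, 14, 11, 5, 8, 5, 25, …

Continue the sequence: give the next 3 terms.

2, -1, 125

Positions follow the repeating pattern AAB; grouping by letter gives 2 tracks.
Subsequence A is 20, 17, 14, 11, 8, 5, which is arithmetic with common difference −3.
Subsequence B is 1, 5, 25, which is successive powers of 5.
Position 10 → subsequence A, term 7 = 2.
Position 11 falls in subsequence A as its term 8, giving -1.
Position 12 falls in subsequence B as its term 4, giving 125.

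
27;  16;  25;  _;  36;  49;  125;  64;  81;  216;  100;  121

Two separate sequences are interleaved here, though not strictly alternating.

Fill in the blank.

Reading positions in blocks of 3 reveals the pattern ABB — 2 tracks woven together.
Subsequence A: 27, ?, 125, 216 — the cubes 3³, 4³, 5³, ….
Subsequence B: 16, 25, 36, 49, 64, 81, 100, 121 — perfect squares starting at 4².
So the missing entry in subsequence A is 64.

64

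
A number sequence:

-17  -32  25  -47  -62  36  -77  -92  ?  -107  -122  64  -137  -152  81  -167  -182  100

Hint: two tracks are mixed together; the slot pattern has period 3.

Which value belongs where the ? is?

The slot pattern repeats as AAB (period 3), so there are 2 interleaved tracks.
Track A = -17, -32, -47, -62, -77, -92, -107, -122, -137, -152, -167, -182: arithmetic with common difference −15.
Track B = 25, 36, ?, 64, 81, 100: consecutive squares n² from n = 5.
So the missing entry in track B is 49.

49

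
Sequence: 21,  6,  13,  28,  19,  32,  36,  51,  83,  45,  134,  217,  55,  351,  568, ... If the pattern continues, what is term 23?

6299

Positions follow the repeating pattern ABB; grouping by letter gives 2 tracks.
Subsequence A = 21, 28, 36, 45, 55: the triangular numbers T_6, T_7, ….
Subsequence B = 6, 13, 19, 32, 51, 83, 134, 217, 351, 568: each term equals the sum of the previous two.
Term 23 comes from subsequence B (its 15th entry): 6299.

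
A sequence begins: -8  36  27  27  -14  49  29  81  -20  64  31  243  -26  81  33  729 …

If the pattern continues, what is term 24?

6561

Read the sequence 4 terms at a time; column i is its own pattern.
Track A = -8, -14, -20, -26: linear: a_n = -2 − 6·n.
Track B = 36, 49, 64, 81: the squares 6², 7², 8², ….
Track C = 27, 29, 31, 33: arithmetic, step +2.
Track D = 27, 81, 243, 729: powers of 3.
Position 24 falls in track D as its term 6, giving 6561.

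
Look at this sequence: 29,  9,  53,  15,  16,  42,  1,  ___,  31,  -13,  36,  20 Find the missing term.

Taking every 3rd term gives 3 separate tracks.
Subsequence A: 29, 15, 1, -13. Arithmetic with common difference −14.
Subsequence B: 9, 16, ?, 36. Consecutive squares n² from n = 3.
Subsequence C: 53, 42, 31, 20. Linear: a_n = 64 − 11·n.
Subsequence B's pattern makes the blank 25.

25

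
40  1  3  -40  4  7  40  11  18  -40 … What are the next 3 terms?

Positions follow the repeating pattern ABB; grouping by letter gives 2 tracks.
Subsequence A: 40, -40, 40, -40 — alternating ±40.
Subsequence B: 1, 3, 4, 7, 11, 18 — each term equals the sum of the previous two.
Position 11 → subsequence B, term 7 = 29.
The 12th slot belongs to subsequence B; its 8th term is 47.
The 13th slot belongs to subsequence A; its 5th term is 40.

29, 47, 40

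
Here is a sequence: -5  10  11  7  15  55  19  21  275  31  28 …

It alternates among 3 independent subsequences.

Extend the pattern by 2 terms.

The terms cycle through 3 interleaved subsequences.
Track A = -5, 7, 19, 31: arithmetic with common difference +12.
Track B = 10, 15, 21, 28: the triangular numbers T_4, T_5, ….
Track C = 11, 55, 275: geometric, ×5 each step.
Term 12 comes from track C (its 4th entry): 1375.
The 13th slot belongs to track A; its 5th term is 43.

1375, 43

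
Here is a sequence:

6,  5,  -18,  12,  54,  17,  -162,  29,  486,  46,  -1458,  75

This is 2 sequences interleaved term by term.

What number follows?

4374

Split by position mod 2 into 2 tracks.
Track A: 6, -18, 54, -162, 486, -1458 — a geometric progression (common ratio -3).
Track B: 5, 12, 17, 29, 46, 75 — Fibonacci-style (each term is the sum of the two before it).
Position 13 falls in track A as its term 7, giving 4374.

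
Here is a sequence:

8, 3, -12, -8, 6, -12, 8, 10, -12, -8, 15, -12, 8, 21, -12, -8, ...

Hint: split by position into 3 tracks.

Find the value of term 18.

-12

Read the sequence 3 terms at a time; column i is its own pattern.
Track A = 8, -8, 8, -8, 8, -8: oscillating between 8 and -8.
Track B = 3, 6, 10, 15, 21: the triangular numbers T_2, T_3, ….
Track C = -12, -12, -12, -12, -12: always -12.
Position 18 falls in track C as its term 6, giving -12.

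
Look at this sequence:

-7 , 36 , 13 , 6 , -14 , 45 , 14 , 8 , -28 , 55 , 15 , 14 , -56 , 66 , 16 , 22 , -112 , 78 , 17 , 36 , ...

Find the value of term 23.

Split by position mod 4: positions 1, 5, 9, … form one track, and each other residue class forms its own.
Track A: -7, -14, -28, -56, -112. Geometric, ×2 each step.
Track B: 36, 45, 55, 66, 78. The triangular numbers T_8, T_9, ….
Track C: 13, 14, 15, 16, 17. Arithmetic, step +1.
Track D: 6, 8, 14, 22, 36. A Fibonacci-like recurrence a_n = a_{n-1} + a_{n-2}.
Position 23 → track C, term 6 = 18.

18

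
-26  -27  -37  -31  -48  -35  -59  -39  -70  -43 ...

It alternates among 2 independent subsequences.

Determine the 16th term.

-55

Positions 1, 3, 5, … form one subsequence and positions 2, 4, 6, … form another.
Stream A = -26, -37, -48, -59, -70: arithmetic, step −11.
Stream B = -27, -31, -35, -39, -43: linear: a_n = -23 − 4·n.
Position 16 falls in stream B as its term 8, giving -55.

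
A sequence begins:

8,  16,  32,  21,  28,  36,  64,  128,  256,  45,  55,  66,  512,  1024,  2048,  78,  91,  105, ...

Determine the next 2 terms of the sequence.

4096, 8192

The slot pattern repeats as AAABBB (period 6), so there are 2 interleaved tracks.
Track A is 8, 16, 32, 64, 128, 256, 512, 1024, 2048, which is powers 2^3, 2^4, 2^5, ….
Track B is 21, 28, 36, 45, 55, 66, 78, 91, 105, which is the triangular numbers T_6, T_7, ….
Position 19 → track A, term 10 = 4096.
Term 20 comes from track A (its 11th entry): 8192.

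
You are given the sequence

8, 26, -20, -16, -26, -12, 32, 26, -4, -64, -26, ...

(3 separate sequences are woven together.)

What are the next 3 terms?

4, 128, 26

Read the sequence 3 terms at a time; column i is its own pattern.
Track A: 8, -16, 32, -64. Geometric, ×-2 each step.
Track B: 26, -26, 26, -26. Alternating ±26.
Track C: -20, -12, -4. Adding 8 each time.
Position 12 falls in track C as its term 4, giving 4.
Position 13 → track A, term 5 = 128.
Term 14 comes from track B (its 5th entry): 26.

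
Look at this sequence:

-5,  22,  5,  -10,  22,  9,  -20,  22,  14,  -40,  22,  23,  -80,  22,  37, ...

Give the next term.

-160

Read the sequence 3 terms at a time; column i is its own pattern.
Track A: -5, -10, -20, -40, -80 (multiplying by 2 each time).
Track B: 22, 22, 22, 22, 22 (constant 22).
Track C: 5, 9, 14, 23, 37 (each term equals the sum of the previous two).
Position 16 → track A, term 6 = -160.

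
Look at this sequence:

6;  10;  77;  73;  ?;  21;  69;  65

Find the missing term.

Positions follow the repeating pattern AABB; grouping by letter gives 2 tracks.
Subsequence A is 6, 10, ?, 21, which is the triangular numbers T_3, T_4, ….
Subsequence B is 77, 73, 69, 65, which is subtracting 4 each time.
So the missing entry in subsequence A is 15.

15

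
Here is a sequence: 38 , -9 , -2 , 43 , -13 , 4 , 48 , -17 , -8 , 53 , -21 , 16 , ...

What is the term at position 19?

Taking every 3rd term gives 3 separate tracks.
Subsequence A is 38, 43, 48, 53, which is linear: a_n = 33 + 5·n.
Subsequence B is -9, -13, -17, -21, which is arithmetic with common difference −4.
Subsequence C is -2, 4, -8, 16, which is multiplying by -2 each time.
Position 19 → subsequence A, term 7 = 68.

68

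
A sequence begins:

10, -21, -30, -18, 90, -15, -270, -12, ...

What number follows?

The terms cycle through 2 interleaved subsequences.
Subsequence A: 10, -30, 90, -270 — geometric, ×-3 each step.
Subsequence B: -21, -18, -15, -12 — arithmetic, step +3.
Term 9 comes from subsequence A (its 5th entry): 810.

810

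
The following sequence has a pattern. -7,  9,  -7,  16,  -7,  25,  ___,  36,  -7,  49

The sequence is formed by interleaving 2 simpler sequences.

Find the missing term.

Odd-indexed and even-indexed terms follow separate rules.
Subsequence A: -7, -7, -7, ?, -7 — always -7.
Subsequence B: 9, 16, 25, 36, 49 — the squares 3², 4², 5², ….
The gap is subsequence A's term 4; the rule gives -7.

-7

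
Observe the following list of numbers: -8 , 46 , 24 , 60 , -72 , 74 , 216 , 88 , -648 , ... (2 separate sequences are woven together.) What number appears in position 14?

Taking every 2nd term gives 2 separate tracks.
Stream A: -8, 24, -72, 216, -648. A geometric progression (common ratio -3).
Stream B: 46, 60, 74, 88. Adding 14 each time.
Position 14 → stream B, term 7 = 130.

130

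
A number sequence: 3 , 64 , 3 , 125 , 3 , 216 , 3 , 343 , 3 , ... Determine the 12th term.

The terms cycle through 2 interleaved subsequences.
Track A: 3, 3, 3, 3, 3. Always 3.
Track B: 64, 125, 216, 343. Consecutive cubes n³ from n = 4.
Position 12 falls in track B as its term 6, giving 729.

729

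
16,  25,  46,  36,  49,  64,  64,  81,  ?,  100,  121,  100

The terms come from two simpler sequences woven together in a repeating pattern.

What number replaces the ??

82

Reading positions in blocks of 3 reveals the pattern AAB — 2 tracks woven together.
Stream A: 16, 25, 36, 49, 64, 81, 100, 121. Consecutive squares n² from n = 4.
Stream B: 46, 64, ?, 100. Adding 18 each time.
So the missing entry in stream B is 82.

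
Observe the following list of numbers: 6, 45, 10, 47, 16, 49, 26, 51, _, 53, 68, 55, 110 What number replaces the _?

Taking every 2nd term gives 2 separate tracks.
Stream A is 6, 10, 16, 26, ?, 68, 110, which is each term equals the sum of the previous two.
Stream B is 45, 47, 49, 51, 53, 55, which is arithmetic, step +2.
The gap is stream A's term 5; the rule gives 42.

42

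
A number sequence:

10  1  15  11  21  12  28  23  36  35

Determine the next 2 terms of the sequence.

45, 58

Positions 1, 3, 5, … form one subsequence and positions 2, 4, 6, … form another.
Track A: 10, 15, 21, 28, 36 (the triangular numbers T_4, T_5, …).
Track B: 1, 11, 12, 23, 35 (each term equals the sum of the previous two).
Position 11 → track A, term 6 = 45.
Position 12 → track B, term 6 = 58.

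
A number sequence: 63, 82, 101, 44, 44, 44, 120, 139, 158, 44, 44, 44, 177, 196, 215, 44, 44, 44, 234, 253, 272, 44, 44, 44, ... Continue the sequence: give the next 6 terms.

291, 310, 329, 44, 44, 44

Reading positions in blocks of 6 reveals the pattern AAABBB — 2 tracks woven together.
Track A is 63, 82, 101, 120, 139, 158, 177, 196, 215, 234, 253, 272, which is arithmetic, step +19.
Track B is 44, 44, 44, 44, 44, 44, 44, 44, 44, 44, 44, 44, which is always 44.
Position 25 → track A, term 13 = 291.
Position 26 → track A, term 14 = 310.
Position 27 falls in track A as its term 15, giving 329.
The 28th slot belongs to track B; its 13th term is 44.
The 29th slot belongs to track B; its 14th term is 44.
The 30th slot belongs to track B; its 15th term is 44.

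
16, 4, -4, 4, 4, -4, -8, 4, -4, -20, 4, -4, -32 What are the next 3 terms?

4, -4, -44

The slot pattern repeats as ABB (period 3), so there are 2 interleaved tracks.
Subsequence A: 16, 4, -8, -20, -32. Arithmetic, step −12.
Subsequence B: 4, -4, 4, -4, 4, -4, 4, -4. Oscillating between 4 and -4.
Position 14 → subsequence B, term 9 = 4.
Term 15 comes from subsequence B (its 10th entry): -4.
Position 16 falls in subsequence A as its term 6, giving -44.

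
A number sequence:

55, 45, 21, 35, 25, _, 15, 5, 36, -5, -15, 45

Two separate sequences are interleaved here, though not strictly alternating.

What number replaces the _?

Positions follow the repeating pattern AAB; grouping by letter gives 2 tracks.
Track A: 55, 45, 35, 25, 15, 5, -5, -15 — arithmetic with common difference −10.
Track B: 21, ?, 36, 45 — the triangular numbers T_6, T_7, ….
So the missing entry in track B is 28.

28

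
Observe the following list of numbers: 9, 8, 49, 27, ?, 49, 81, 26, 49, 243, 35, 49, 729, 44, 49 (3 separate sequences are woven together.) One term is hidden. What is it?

17

Split by position mod 3: positions 1, 4, 7, … form one track, and each other residue class forms its own.
Track A: 9, 27, 81, 243, 729 (multiplying by 3 each time).
Track B: 8, ?, 26, 35, 44 (arithmetic, step +9).
Track C: 49, 49, 49, 49, 49 (the constant sequence 49).
Filling track B at index 2 by its rule yields 17.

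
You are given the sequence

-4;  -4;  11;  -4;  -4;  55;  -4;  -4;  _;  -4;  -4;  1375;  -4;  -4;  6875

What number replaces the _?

Reading positions in blocks of 3 reveals the pattern AAB — 2 tracks woven together.
Subsequence A is -4, -4, -4, -4, -4, -4, -4, -4, -4, -4, which is always -4.
Subsequence B is 11, 55, ?, 1375, 6875, which is geometric with ratio 5.
Subsequence B's pattern makes the blank 275.

275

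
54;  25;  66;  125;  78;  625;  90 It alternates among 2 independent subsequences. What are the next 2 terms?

3125, 102

Positions 1, 3, 5, … form one subsequence and positions 2, 4, 6, … form another.
Stream A = 54, 66, 78, 90: adding 12 each time.
Stream B = 25, 125, 625: successive powers of 5.
The 8th slot belongs to stream B; its 4th term is 3125.
Position 9 falls in stream A as its term 5, giving 102.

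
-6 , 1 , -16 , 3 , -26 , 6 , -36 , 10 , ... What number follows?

-46

Odd-indexed and even-indexed terms follow separate rules.
Track A: -6, -16, -26, -36 — subtracting 10 each time.
Track B: 1, 3, 6, 10 — the triangular numbers T_1, T_2, ….
Position 9 falls in track A as its term 5, giving -46.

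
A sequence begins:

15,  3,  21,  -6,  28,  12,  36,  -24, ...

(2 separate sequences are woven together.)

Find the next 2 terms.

Positions 1, 3, 5, … form one subsequence and positions 2, 4, 6, … form another.
Track A: 15, 21, 28, 36 (triangular numbers starting at T_5).
Track B: 3, -6, 12, -24 (geometric with ratio -2).
Term 9 comes from track A (its 5th entry): 45.
Position 10 → track B, term 5 = 48.

45, 48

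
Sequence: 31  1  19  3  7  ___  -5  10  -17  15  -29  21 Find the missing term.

6

Odd-indexed and even-indexed terms follow separate rules.
Subsequence A = 31, 19, 7, -5, -17, -29: arithmetic, step −12.
Subsequence B = 1, 3, ?, 10, 15, 21: the triangular numbers T_1, T_2, ….
Subsequence B's pattern makes the blank 6.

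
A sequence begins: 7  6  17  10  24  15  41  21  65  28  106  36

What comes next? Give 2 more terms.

171, 45

The terms cycle through 2 interleaved subsequences.
Track A = 7, 17, 24, 41, 65, 106: Fibonacci-style (each term is the sum of the two before it).
Track B = 6, 10, 15, 21, 28, 36: triangular numbers starting at T_3.
Position 13 falls in track A as its term 7, giving 171.
Position 14 → track B, term 7 = 45.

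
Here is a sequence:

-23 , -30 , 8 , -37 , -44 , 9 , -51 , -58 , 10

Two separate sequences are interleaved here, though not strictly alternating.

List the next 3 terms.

Positions follow the repeating pattern AAB; grouping by letter gives 2 tracks.
Track A: -23, -30, -37, -44, -51, -58 (linear: a_n = -16 − 7·n).
Track B: 8, 9, 10 (adding 1 each time).
Term 10 comes from track A (its 7th entry): -65.
Position 11 falls in track A as its term 8, giving -72.
Position 12 falls in track B as its term 4, giving 11.

-65, -72, 11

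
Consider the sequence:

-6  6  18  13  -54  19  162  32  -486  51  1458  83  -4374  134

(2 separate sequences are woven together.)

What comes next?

Odd-indexed and even-indexed terms follow separate rules.
Track A is -6, 18, -54, 162, -486, 1458, -4374, which is a geometric progression (common ratio -3).
Track B is 6, 13, 19, 32, 51, 83, 134, which is a Fibonacci-like recurrence a_n = a_{n-1} + a_{n-2}.
Position 15 → track A, term 8 = 13122.

13122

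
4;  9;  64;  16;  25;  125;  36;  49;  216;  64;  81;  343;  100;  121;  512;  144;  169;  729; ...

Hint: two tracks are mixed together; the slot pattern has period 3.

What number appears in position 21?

1000

Reading positions in blocks of 3 reveals the pattern AAB — 2 tracks woven together.
Track A: 4, 9, 16, 25, 36, 49, 64, 81, 100, 121, 144, 169 — the squares 2², 3², 4², ….
Track B: 64, 125, 216, 343, 512, 729 — consecutive cubes n³ from n = 4.
Position 21 falls in track B as its term 7, giving 1000.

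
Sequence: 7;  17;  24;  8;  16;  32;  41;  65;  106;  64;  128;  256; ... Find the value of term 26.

4969

The slot pattern repeats as AAABBB (period 6), so there are 2 interleaved tracks.
Track A = 7, 17, 24, 41, 65, 106: Fibonacci-style (each term is the sum of the two before it).
Track B = 8, 16, 32, 64, 128, 256: a geometric progression (common ratio 2).
Position 26 → track A, term 14 = 4969.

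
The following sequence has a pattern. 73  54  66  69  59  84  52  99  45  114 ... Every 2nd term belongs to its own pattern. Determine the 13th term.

31

Split by position mod 2 into 2 tracks.
Subsequence A: 73, 66, 59, 52, 45 — arithmetic, step −7.
Subsequence B: 54, 69, 84, 99, 114 — linear: a_n = 39 + 15·n.
Term 13 comes from subsequence A (its 7th entry): 31.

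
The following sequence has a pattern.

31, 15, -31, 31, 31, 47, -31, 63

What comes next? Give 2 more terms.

31, 79

Positions 1, 3, 5, … form one subsequence and positions 2, 4, 6, … form another.
Track A: 31, -31, 31, -31 — the oscillation 31·(−1)^(n+1).
Track B: 15, 31, 47, 63 — arithmetic, step +16.
Position 9 → track A, term 5 = 31.
Term 10 comes from track B (its 5th entry): 79.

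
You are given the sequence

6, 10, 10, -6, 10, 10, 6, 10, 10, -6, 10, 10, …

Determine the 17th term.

10

Reading positions in blocks of 3 reveals the pattern ABB — 2 tracks woven together.
Stream A is 6, -6, 6, -6, which is oscillating between 6 and -6.
Stream B is 10, 10, 10, 10, 10, 10, 10, 10, which is constant 10.
Position 17 falls in stream B as its term 11, giving 10.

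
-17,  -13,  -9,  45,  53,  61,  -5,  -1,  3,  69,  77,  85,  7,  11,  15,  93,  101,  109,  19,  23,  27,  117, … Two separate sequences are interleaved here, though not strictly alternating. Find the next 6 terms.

The slot pattern repeats as AAABBB (period 6), so there are 2 interleaved tracks.
Stream A: -17, -13, -9, -5, -1, 3, 7, 11, 15, 19, 23, 27. Arithmetic with common difference +4.
Stream B: 45, 53, 61, 69, 77, 85, 93, 101, 109, 117. Arithmetic with common difference +8.
Term 23 comes from stream B (its 11th entry): 125.
Term 24 comes from stream B (its 12th entry): 133.
The 25th slot belongs to stream A; its 13th term is 31.
The 26th slot belongs to stream A; its 14th term is 35.
Position 27 falls in stream A as its term 15, giving 39.
Position 28 → stream B, term 13 = 141.

125, 133, 31, 35, 39, 141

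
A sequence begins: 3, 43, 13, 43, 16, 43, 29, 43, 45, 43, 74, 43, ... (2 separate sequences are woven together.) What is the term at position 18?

43

Positions 1, 3, 5, … form one subsequence and positions 2, 4, 6, … form another.
Track A: 3, 13, 16, 29, 45, 74 — a Fibonacci-like recurrence a_n = a_{n-1} + a_{n-2}.
Track B: 43, 43, 43, 43, 43, 43 — the constant sequence 43.
The 18th slot belongs to track B; its 9th term is 43.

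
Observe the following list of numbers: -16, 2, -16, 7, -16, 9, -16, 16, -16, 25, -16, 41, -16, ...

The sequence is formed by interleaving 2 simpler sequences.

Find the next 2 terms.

66, -16

Split by position mod 2 into 2 tracks.
Subsequence A is -16, -16, -16, -16, -16, -16, -16, which is always -16.
Subsequence B is 2, 7, 9, 16, 25, 41, which is each term equals the sum of the previous two.
Term 14 comes from subsequence B (its 7th entry): 66.
Position 15 → subsequence A, term 8 = -16.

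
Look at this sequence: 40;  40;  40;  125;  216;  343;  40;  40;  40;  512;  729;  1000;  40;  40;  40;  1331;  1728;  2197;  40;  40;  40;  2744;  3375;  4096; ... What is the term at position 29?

The slot pattern repeats as AAABBB (period 6), so there are 2 interleaved tracks.
Track A: 40, 40, 40, 40, 40, 40, 40, 40, 40, 40, 40, 40. Always 40.
Track B: 125, 216, 343, 512, 729, 1000, 1331, 1728, 2197, 2744, 3375, 4096. Consecutive cubes n³ from n = 5.
Position 29 → track B, term 14 = 5832.

5832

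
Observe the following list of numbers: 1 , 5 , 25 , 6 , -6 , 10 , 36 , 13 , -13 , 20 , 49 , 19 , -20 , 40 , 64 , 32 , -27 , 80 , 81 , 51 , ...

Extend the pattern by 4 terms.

-34, 160, 100, 83

The terms cycle through 4 interleaved subsequences.
Track A: 1, -6, -13, -20, -27. Arithmetic, step −7.
Track B: 5, 10, 20, 40, 80. Geometric with ratio 2.
Track C: 25, 36, 49, 64, 81. Consecutive squares n² from n = 5.
Track D: 6, 13, 19, 32, 51. A Fibonacci-like recurrence a_n = a_{n-1} + a_{n-2}.
Position 21 falls in track A as its term 6, giving -34.
Term 22 comes from track B (its 6th entry): 160.
The 23rd slot belongs to track C; its 6th term is 100.
Term 24 comes from track D (its 6th entry): 83.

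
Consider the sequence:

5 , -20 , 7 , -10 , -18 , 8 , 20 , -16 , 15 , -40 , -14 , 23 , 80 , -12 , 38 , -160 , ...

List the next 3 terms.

-10, 61, 320

The terms cycle through 3 interleaved subsequences.
Stream A = 5, -10, 20, -40, 80, -160: multiplying by -2 each time.
Stream B = -20, -18, -16, -14, -12: arithmetic, step +2.
Stream C = 7, 8, 15, 23, 38: Fibonacci-style (each term is the sum of the two before it).
Term 17 comes from stream B (its 6th entry): -10.
The 18th slot belongs to stream C; its 6th term is 61.
Term 19 comes from stream A (its 7th entry): 320.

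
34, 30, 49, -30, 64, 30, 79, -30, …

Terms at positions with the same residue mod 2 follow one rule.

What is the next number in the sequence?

94

Odd-indexed and even-indexed terms follow separate rules.
Subsequence A = 34, 49, 64, 79: linear: a_n = 19 + 15·n.
Subsequence B = 30, -30, 30, -30: the oscillation 30·(−1)^(n+1).
Term 9 comes from subsequence A (its 5th entry): 94.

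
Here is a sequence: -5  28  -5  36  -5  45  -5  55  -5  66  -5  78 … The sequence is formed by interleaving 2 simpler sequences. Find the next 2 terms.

-5, 91

The terms cycle through 2 interleaved subsequences.
Subsequence A = -5, -5, -5, -5, -5, -5: always -5.
Subsequence B = 28, 36, 45, 55, 66, 78: triangular numbers n(n+1)/2 for n = 7, 8, ….
Position 13 falls in subsequence A as its term 7, giving -5.
Position 14 falls in subsequence B as its term 7, giving 91.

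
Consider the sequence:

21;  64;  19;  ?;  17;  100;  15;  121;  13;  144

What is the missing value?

Positions 1, 3, 5, … form one subsequence and positions 2, 4, 6, … form another.
Stream A: 21, 19, 17, 15, 13. Linear: a_n = 23 − 2·n.
Stream B: 64, ?, 100, 121, 144. The squares 8², 9², 10², ….
Filling stream B at index 2 by its rule yields 81.

81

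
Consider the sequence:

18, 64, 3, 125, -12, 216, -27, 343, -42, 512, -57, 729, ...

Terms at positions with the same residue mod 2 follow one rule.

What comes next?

-72

The terms cycle through 2 interleaved subsequences.
Track A is 18, 3, -12, -27, -42, -57, which is linear: a_n = 33 − 15·n.
Track B is 64, 125, 216, 343, 512, 729, which is perfect cubes starting at 4³.
Position 13 falls in track A as its term 7, giving -72.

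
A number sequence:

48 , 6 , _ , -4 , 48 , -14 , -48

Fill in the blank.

-48

Split by position mod 2 into 2 tracks.
Subsequence A is 48, ?, 48, -48, which is oscillating between 48 and -48.
Subsequence B is 6, -4, -14, which is subtracting 10 each time.
Subsequence A's pattern makes the blank -48.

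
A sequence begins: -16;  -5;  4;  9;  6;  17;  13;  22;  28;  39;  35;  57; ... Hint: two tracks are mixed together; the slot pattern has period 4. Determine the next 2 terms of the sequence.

Reading positions in blocks of 4 reveals the pattern AABB — 2 tracks woven together.
Stream A = -16, -5, 6, 17, 28, 39: arithmetic, step +11.
Stream B = 4, 9, 13, 22, 35, 57: each term equals the sum of the previous two.
The 13th slot belongs to stream A; its 7th term is 50.
The 14th slot belongs to stream A; its 8th term is 61.

50, 61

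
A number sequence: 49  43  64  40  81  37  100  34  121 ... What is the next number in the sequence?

31

Positions 1, 3, 5, … form one subsequence and positions 2, 4, 6, … form another.
Track A: 49, 64, 81, 100, 121. The squares 7², 8², 9², ….
Track B: 43, 40, 37, 34. Linear: a_n = 46 − 3·n.
The 10th slot belongs to track B; its 5th term is 31.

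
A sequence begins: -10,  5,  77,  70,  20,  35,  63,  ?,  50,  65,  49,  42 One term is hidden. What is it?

56

Reading positions in blocks of 4 reveals the pattern AABB — 2 tracks woven together.
Track A: -10, 5, 20, 35, 50, 65. Arithmetic, step +15.
Track B: 77, 70, 63, ?, 49, 42. Arithmetic, step −7.
The gap is track B's term 4; the rule gives 56.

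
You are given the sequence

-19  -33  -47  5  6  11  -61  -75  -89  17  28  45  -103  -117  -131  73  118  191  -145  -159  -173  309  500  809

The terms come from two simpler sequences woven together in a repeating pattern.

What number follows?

The slot pattern repeats as AAABBB (period 6), so there are 2 interleaved tracks.
Subsequence A: -19, -33, -47, -61, -75, -89, -103, -117, -131, -145, -159, -173. Arithmetic with common difference −14.
Subsequence B: 5, 6, 11, 17, 28, 45, 73, 118, 191, 309, 500, 809. Each term equals the sum of the previous two.
The 25th slot belongs to subsequence A; its 13th term is -187.

-187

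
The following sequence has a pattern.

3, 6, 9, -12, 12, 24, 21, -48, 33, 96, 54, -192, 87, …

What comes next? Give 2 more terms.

Positions 1, 3, 5, … form one subsequence and positions 2, 4, 6, … form another.
Stream A = 3, 9, 12, 21, 33, 54, 87: a Fibonacci-like recurrence a_n = a_{n-1} + a_{n-2}.
Stream B = 6, -12, 24, -48, 96, -192: geometric with ratio -2.
Position 14 falls in stream B as its term 7, giving 384.
Term 15 comes from stream A (its 8th entry): 141.

384, 141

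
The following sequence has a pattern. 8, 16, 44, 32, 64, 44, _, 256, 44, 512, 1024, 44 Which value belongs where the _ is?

128

Reading positions in blocks of 3 reveals the pattern AAB — 2 tracks woven together.
Subsequence A = 8, 16, 32, 64, ?, 256, 512, 1024: powers of 2.
Subsequence B = 44, 44, 44, 44: the constant sequence 44.
The gap is subsequence A's term 5; the rule gives 128.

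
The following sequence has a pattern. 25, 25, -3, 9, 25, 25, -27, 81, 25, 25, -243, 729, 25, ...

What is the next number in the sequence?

Reading positions in blocks of 4 reveals the pattern AABB — 2 tracks woven together.
Track A: 25, 25, 25, 25, 25, 25, 25 (the constant sequence 25).
Track B: -3, 9, -27, 81, -243, 729 (geometric, ×-3 each step).
Position 14 → track A, term 8 = 25.

25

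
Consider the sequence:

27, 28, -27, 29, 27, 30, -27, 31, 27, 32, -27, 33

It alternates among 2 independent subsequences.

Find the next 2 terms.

Taking every 2nd term gives 2 separate tracks.
Track A: 27, -27, 27, -27, 27, -27. Oscillating between 27 and -27.
Track B: 28, 29, 30, 31, 32, 33. Arithmetic, step +1.
The 13th slot belongs to track A; its 7th term is 27.
Term 14 comes from track B (its 7th entry): 34.

27, 34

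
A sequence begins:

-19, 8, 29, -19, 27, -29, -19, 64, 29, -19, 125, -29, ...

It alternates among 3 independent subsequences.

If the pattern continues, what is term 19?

-19

Taking every 3rd term gives 3 separate tracks.
Subsequence A: -19, -19, -19, -19. Always -19.
Subsequence B: 8, 27, 64, 125. Consecutive cubes n³ from n = 2.
Subsequence C: 29, -29, 29, -29. The oscillation 29·(−1)^(n+1).
Term 19 comes from subsequence A (its 7th entry): -19.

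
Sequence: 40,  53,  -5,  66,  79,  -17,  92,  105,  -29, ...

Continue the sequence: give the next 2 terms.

The slot pattern repeats as AAB (period 3), so there are 2 interleaved tracks.
Stream A: 40, 53, 66, 79, 92, 105 — arithmetic with common difference +13.
Stream B: -5, -17, -29 — arithmetic with common difference −12.
The 10th slot belongs to stream A; its 7th term is 118.
The 11th slot belongs to stream A; its 8th term is 131.

118, 131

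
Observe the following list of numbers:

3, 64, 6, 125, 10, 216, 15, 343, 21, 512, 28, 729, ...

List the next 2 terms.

Odd-indexed and even-indexed terms follow separate rules.
Subsequence A: 3, 6, 10, 15, 21, 28 (triangular numbers n(n+1)/2 for n = 2, 3, …).
Subsequence B: 64, 125, 216, 343, 512, 729 (consecutive cubes n³ from n = 4).
The 13th slot belongs to subsequence A; its 7th term is 36.
Term 14 comes from subsequence B (its 7th entry): 1000.

36, 1000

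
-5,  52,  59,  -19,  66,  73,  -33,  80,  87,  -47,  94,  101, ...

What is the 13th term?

-61

Positions follow the repeating pattern ABB; grouping by letter gives 2 tracks.
Track A = -5, -19, -33, -47: arithmetic, step −14.
Track B = 52, 59, 66, 73, 80, 87, 94, 101: linear: a_n = 45 + 7·n.
Position 13 falls in track A as its term 5, giving -61.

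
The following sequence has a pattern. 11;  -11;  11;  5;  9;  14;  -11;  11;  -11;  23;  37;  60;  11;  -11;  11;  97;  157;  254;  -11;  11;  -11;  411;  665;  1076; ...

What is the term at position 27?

Positions follow the repeating pattern AAABBB; grouping by letter gives 2 tracks.
Subsequence A = 11, -11, 11, -11, 11, -11, 11, -11, 11, -11, 11, -11: the oscillation 11·(−1)^(n+1).
Subsequence B = 5, 9, 14, 23, 37, 60, 97, 157, 254, 411, 665, 1076: a Fibonacci-like recurrence a_n = a_{n-1} + a_{n-2}.
The 27th slot belongs to subsequence A; its 15th term is 11.

11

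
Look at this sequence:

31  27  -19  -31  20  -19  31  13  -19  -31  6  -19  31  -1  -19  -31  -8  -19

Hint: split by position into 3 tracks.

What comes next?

31

The terms cycle through 3 interleaved subsequences.
Subsequence A: 31, -31, 31, -31, 31, -31. The oscillation 31·(−1)^(n+1).
Subsequence B: 27, 20, 13, 6, -1, -8. Subtracting 7 each time.
Subsequence C: -19, -19, -19, -19, -19, -19. Constant -19.
Position 19 falls in subsequence A as its term 7, giving 31.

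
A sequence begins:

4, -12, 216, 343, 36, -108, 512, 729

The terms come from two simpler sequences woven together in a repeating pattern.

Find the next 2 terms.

324, -972

Reading positions in blocks of 4 reveals the pattern AABB — 2 tracks woven together.
Subsequence A = 4, -12, 36, -108: multiplying by -3 each time.
Subsequence B = 216, 343, 512, 729: the cubes 6³, 7³, 8³, ….
Position 9 falls in subsequence A as its term 5, giving 324.
Position 10 → subsequence A, term 6 = -972.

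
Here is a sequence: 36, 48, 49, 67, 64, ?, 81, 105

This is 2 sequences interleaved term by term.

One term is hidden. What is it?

Positions 1, 3, 5, … form one subsequence and positions 2, 4, 6, … form another.
Track A is 36, 49, 64, 81, which is consecutive squares n² from n = 6.
Track B is 48, 67, ?, 105, which is arithmetic, step +19.
The gap is track B's term 3; the rule gives 86.

86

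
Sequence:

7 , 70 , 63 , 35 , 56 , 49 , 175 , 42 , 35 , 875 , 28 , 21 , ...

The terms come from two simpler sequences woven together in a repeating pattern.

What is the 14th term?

14

Reading positions in blocks of 3 reveals the pattern ABB — 2 tracks woven together.
Track A: 7, 35, 175, 875 — geometric with ratio 5.
Track B: 70, 63, 56, 49, 42, 35, 28, 21 — arithmetic with common difference −7.
Position 14 falls in track B as its term 9, giving 14.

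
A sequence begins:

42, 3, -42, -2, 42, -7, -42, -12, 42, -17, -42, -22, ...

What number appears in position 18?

Positions 1, 3, 5, … form one subsequence and positions 2, 4, 6, … form another.
Subsequence A = 42, -42, 42, -42, 42, -42: the oscillation 42·(−1)^(n+1).
Subsequence B = 3, -2, -7, -12, -17, -22: linear: a_n = 8 − 5·n.
Position 18 falls in subsequence B as its term 9, giving -37.

-37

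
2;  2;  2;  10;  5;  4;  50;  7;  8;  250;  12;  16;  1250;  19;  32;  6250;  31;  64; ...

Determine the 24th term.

256

Split by position mod 3 into 3 tracks.
Track A is 2, 10, 50, 250, 1250, 6250, which is multiplying by 5 each time.
Track B is 2, 5, 7, 12, 19, 31, which is a Fibonacci-like recurrence a_n = a_{n-1} + a_{n-2}.
Track C is 2, 4, 8, 16, 32, 64, which is successive powers of 2.
Position 24 → track C, term 8 = 256.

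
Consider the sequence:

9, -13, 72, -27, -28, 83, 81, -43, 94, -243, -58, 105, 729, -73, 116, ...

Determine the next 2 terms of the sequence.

-2187, -88

The terms cycle through 3 interleaved subsequences.
Track A = 9, -27, 81, -243, 729: geometric with ratio -3.
Track B = -13, -28, -43, -58, -73: arithmetic, step −15.
Track C = 72, 83, 94, 105, 116: adding 11 each time.
Position 16 falls in track A as its term 6, giving -2187.
Position 17 falls in track B as its term 6, giving -88.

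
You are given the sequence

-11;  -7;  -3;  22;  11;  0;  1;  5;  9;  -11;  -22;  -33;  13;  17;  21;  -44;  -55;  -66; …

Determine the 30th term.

The slot pattern repeats as AAABBB (period 6), so there are 2 interleaved tracks.
Track A: -11, -7, -3, 1, 5, 9, 13, 17, 21 (arithmetic with common difference +4).
Track B: 22, 11, 0, -11, -22, -33, -44, -55, -66 (linear: a_n = 33 − 11·n).
Term 30 comes from track B (its 15th entry): -132.

-132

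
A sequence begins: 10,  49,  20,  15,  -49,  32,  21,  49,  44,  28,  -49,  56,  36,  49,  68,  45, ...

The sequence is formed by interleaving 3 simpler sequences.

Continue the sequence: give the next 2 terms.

Split by position mod 3 into 3 tracks.
Track A: 10, 15, 21, 28, 36, 45. Triangular numbers starting at T_4.
Track B: 49, -49, 49, -49, 49. Alternating ±49.
Track C: 20, 32, 44, 56, 68. Adding 12 each time.
Position 17 falls in track B as its term 6, giving -49.
Term 18 comes from track C (its 6th entry): 80.

-49, 80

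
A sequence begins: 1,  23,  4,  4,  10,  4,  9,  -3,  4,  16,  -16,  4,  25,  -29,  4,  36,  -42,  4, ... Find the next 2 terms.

The terms cycle through 3 interleaved subsequences.
Track A: 1, 4, 9, 16, 25, 36 (consecutive squares n² from n = 1).
Track B: 23, 10, -3, -16, -29, -42 (linear: a_n = 36 − 13·n).
Track C: 4, 4, 4, 4, 4, 4 (constant 4).
Term 19 comes from track A (its 7th entry): 49.
Position 20 falls in track B as its term 7, giving -55.

49, -55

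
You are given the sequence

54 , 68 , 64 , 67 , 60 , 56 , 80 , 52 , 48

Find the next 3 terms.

93, 44, 40

Reading positions in blocks of 3 reveals the pattern ABB — 2 tracks woven together.
Subsequence A = 54, 67, 80: arithmetic with common difference +13.
Subsequence B = 68, 64, 60, 56, 52, 48: arithmetic, step −4.
Position 10 falls in subsequence A as its term 4, giving 93.
Term 11 comes from subsequence B (its 7th entry): 44.
Term 12 comes from subsequence B (its 8th entry): 40.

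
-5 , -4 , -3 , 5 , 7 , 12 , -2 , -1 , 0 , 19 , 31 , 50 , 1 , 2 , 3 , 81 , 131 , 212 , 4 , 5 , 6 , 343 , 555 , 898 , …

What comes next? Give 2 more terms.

7, 8

Positions follow the repeating pattern AAABBB; grouping by letter gives 2 tracks.
Track A is -5, -4, -3, -2, -1, 0, 1, 2, 3, 4, 5, 6, which is adding 1 each time.
Track B is 5, 7, 12, 19, 31, 50, 81, 131, 212, 343, 555, 898, which is Fibonacci-style (each term is the sum of the two before it).
Position 25 falls in track A as its term 13, giving 7.
Term 26 comes from track A (its 14th entry): 8.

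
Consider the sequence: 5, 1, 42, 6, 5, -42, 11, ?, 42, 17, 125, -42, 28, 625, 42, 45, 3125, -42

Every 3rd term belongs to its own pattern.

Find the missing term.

25

Read the sequence 3 terms at a time; column i is its own pattern.
Subsequence A: 5, 6, 11, 17, 28, 45 (a Fibonacci-like recurrence a_n = a_{n-1} + a_{n-2}).
Subsequence B: 1, 5, ?, 125, 625, 3125 (geometric, ×5 each step).
Subsequence C: 42, -42, 42, -42, 42, -42 (alternating ±42).
So the missing entry in subsequence B is 25.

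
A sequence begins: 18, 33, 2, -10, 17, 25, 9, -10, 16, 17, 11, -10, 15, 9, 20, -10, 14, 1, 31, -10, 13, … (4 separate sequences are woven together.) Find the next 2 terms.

Split by position mod 4 into 4 tracks.
Track A is 18, 17, 16, 15, 14, 13, which is subtracting 1 each time.
Track B is 33, 25, 17, 9, 1, which is subtracting 8 each time.
Track C is 2, 9, 11, 20, 31, which is each term equals the sum of the previous two.
Track D is -10, -10, -10, -10, -10, which is constant -10.
Position 22 falls in track B as its term 6, giving -7.
The 23rd slot belongs to track C; its 6th term is 51.

-7, 51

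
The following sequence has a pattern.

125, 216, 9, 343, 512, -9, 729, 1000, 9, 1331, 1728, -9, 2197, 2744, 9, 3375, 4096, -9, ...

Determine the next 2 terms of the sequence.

Positions follow the repeating pattern AAB; grouping by letter gives 2 tracks.
Track A: 125, 216, 343, 512, 729, 1000, 1331, 1728, 2197, 2744, 3375, 4096 — perfect cubes starting at 5³.
Track B: 9, -9, 9, -9, 9, -9 — alternating ±9.
The 19th slot belongs to track A; its 13th term is 4913.
Term 20 comes from track A (its 14th entry): 5832.

4913, 5832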